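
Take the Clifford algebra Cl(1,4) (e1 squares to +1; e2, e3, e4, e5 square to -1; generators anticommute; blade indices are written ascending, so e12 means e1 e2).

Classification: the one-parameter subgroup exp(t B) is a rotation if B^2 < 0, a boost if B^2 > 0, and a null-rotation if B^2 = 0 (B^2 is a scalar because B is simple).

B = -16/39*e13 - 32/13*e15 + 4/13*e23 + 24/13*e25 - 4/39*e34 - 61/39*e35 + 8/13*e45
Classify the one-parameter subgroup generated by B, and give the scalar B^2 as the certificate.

B^2 term by term: the squares give (-16/39)^2*(e13)^2 + (-32/13)^2*(e15)^2 + (4/13)^2*(e23)^2 + (24/13)^2*(e25)^2 + (-4/39)^2*(e34)^2 + (-61/39)^2*(e35)^2 + (8/13)^2*(e45)^2 = 256/1521*(+1) + 1024/169*(+1) + 16/169*(-1) + 576/169*(-1) + 16/1521*(-1) + 3721/1521*(-1) + 64/169*(-1) = -1/9 (each basis 2-blade squares to minus the product of its generators' squares); cross terms between blades sharing an index anticommute and cancel; the commuting (index-disjoint) pairs give grade-4 terms 2*c*c'*(blade product), which cancel blade by blade — e1235: 256/169 - 256/169 = 0; e1345: -256/507 + 256/507 = 0; e2345: 64/169 - 64/169 = 0 — confirming B is simple. So B^2 = -1/9.
Answer: rotation, certificate B^2 = -1/9. The scalar -1/9 is the complete invariant here: its sign names the subgroup type.


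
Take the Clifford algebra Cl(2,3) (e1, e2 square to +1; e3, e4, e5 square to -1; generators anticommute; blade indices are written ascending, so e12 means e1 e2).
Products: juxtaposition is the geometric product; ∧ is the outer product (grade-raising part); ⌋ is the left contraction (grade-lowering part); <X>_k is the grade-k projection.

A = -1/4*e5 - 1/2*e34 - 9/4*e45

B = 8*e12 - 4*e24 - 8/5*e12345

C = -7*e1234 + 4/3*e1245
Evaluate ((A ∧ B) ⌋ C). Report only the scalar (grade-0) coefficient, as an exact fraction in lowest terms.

step 1: -2*e125 + e245 - 4*e1234 - 18*e1245
step 2: 4 + 4/3*e1 + 8/3*e4
Answer: 4


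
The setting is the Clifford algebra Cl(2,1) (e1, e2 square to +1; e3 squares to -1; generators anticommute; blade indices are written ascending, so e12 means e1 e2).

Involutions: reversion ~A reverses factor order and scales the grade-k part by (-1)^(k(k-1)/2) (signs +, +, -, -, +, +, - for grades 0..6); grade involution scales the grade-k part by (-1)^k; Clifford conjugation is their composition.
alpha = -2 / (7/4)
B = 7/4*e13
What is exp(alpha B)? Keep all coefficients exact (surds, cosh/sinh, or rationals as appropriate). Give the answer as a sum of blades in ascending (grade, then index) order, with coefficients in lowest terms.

B^2 = (7/4)^2*(e13)^2 = 49/16*(+1) = 49/16 (a basis 2-blade squares to minus the product of its generators' squares).
B^2 = 49/16 — B^2 > 0, so the exponential closes hyperbolically: l = 7/4, alpha*l = -2, so exp(alpha B) = cosh(-2) + (sinh(-2)/(7/4))*B = cosh(2) + (-4*sinh(2)/7)*B.
Answer: cosh(2) - sinh(2)*e13


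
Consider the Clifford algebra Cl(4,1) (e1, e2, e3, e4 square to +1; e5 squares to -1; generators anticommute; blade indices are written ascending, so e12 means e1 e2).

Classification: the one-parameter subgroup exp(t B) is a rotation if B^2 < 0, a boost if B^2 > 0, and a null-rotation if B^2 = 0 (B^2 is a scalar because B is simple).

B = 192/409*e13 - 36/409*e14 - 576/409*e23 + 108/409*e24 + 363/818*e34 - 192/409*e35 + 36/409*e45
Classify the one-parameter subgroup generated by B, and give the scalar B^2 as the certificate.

B^2 term by term: the squares give (192/409)^2*(e13)^2 + (-36/409)^2*(e14)^2 + (-576/409)^2*(e23)^2 + (108/409)^2*(e24)^2 + (363/818)^2*(e34)^2 + (-192/409)^2*(e35)^2 + (36/409)^2*(e45)^2 = 36864/167281*(-1) + 1296/167281*(-1) + 331776/167281*(-1) + 11664/167281*(-1) + 131769/669124*(-1) + 36864/167281*(+1) + 1296/167281*(+1) = -9/4 (each basis 2-blade squares to minus the product of its generators' squares); cross terms between blades sharing an index anticommute and cancel; the commuting (index-disjoint) pairs give grade-4 terms 2*c*c'*(blade product), which cancel blade by blade — e1234: -41472/167281 + 41472/167281 = 0; e1345: 13824/167281 - 13824/167281 = 0; e2345: -41472/167281 + 41472/167281 = 0 — confirming B is simple. So B^2 = -9/4.
Answer: rotation, certificate B^2 = -9/4. Why this suffices: the scalar -9/4 survives any versor conjugation, so its sign alone determines the class however B is presented.


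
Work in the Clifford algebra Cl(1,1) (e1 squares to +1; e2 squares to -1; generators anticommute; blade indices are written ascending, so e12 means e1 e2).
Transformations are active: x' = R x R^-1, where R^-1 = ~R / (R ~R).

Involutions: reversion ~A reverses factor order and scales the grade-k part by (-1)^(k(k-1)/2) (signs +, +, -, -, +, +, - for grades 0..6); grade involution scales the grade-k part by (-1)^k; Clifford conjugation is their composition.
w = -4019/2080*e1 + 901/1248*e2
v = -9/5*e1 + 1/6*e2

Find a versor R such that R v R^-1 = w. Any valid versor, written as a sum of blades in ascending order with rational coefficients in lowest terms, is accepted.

Why this works: both vectors square to 2891/900, so q(v) = q(w) and R = v + w = -7763/2080*e1 + 1109/1248*e2 carries v to w — its own direction survives, the complement (v - w)/2 flips.
Answer: -7763/2080*e1 + 1109/1248*e2


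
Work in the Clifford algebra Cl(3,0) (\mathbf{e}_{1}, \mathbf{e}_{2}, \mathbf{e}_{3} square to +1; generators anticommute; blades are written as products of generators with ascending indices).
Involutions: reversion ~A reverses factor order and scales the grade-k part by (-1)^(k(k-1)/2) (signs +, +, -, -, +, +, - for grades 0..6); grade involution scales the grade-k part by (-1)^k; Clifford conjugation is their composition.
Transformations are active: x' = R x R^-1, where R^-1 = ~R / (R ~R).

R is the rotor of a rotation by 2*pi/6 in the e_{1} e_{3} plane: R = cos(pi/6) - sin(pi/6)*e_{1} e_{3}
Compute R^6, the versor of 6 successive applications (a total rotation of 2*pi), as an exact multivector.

Half-angle bookkeeping: 6 applications in e_{1} e_{3} add up to rotor phase 6*pi/6 = \pi, so R^6 = cos(\pi) - sin(\pi)*e_{1} e_{3}.
cos(\pi) = -1 and sin(\pi) = 0, so R^6 = -1. The total rotation 2*pi is 1 full turn, so every vector returns to itself, yet the rotor is -1, on the OTHER sheet of the double cover (an odd number of 2*pi turns).
Answer: -1


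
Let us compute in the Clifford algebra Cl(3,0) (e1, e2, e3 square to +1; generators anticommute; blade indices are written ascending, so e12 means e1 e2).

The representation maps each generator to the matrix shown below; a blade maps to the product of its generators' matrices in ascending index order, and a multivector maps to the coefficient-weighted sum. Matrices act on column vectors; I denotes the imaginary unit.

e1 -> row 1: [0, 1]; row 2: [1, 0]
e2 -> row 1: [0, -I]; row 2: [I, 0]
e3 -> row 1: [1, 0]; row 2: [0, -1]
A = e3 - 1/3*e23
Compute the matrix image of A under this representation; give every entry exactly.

Bivector images (products of the table entries): rho(e23) = rho(e2)rho(e3) = row 1: [0, I]; row 2: [I, 0].
M = (1)*rho(e3) + (-1/3)*rho(e23), summed entrywise:
Answer: row 1: [1, -I/3]; row 2: [-I/3, -1]


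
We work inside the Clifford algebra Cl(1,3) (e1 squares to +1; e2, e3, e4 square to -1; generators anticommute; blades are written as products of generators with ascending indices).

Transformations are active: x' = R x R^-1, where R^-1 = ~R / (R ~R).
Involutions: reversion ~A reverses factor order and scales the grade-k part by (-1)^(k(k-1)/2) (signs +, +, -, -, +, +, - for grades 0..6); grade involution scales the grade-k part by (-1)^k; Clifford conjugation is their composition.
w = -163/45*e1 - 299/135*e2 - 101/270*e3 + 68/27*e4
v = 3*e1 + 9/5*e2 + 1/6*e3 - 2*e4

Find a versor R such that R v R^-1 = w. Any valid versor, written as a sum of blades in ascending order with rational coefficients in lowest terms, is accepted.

Reasoning: v^2 = w^2 = 1559/900 since conjugation preserves the quadratic form; R = v + w = -28/45*e1 - 56/135*e2 - 28/135*e3 + 14/27*e4 is then valid when invertible, keeping its own part and reversing (v - w)/2.
Answer: -28/45*e1 - 56/135*e2 - 28/135*e3 + 14/27*e4


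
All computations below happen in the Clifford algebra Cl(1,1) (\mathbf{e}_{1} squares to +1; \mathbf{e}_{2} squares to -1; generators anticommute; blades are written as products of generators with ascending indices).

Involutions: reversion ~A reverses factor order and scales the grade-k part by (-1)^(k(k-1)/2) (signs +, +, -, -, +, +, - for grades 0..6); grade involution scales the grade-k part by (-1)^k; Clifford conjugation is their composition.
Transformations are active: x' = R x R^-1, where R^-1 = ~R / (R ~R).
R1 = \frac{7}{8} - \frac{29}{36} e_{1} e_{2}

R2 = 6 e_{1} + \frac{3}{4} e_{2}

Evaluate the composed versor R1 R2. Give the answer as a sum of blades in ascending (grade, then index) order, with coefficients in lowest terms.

Distribute over the terms of R1 (each basis-blade product reordered to ascending indices, repeated generators contracted through their squares):
(\frac{7}{8}) R2 = \frac{21}{4} e_{1} + \frac{21}{32} e_{2}
(-\frac{29}{36} e_{1} e_{2}) R2 = \frac{29}{48} e_{1} + \frac{29}{6} e_{2}
Summing the partial products and collecting blades:
Answer: \frac{281}{48} e_{1} + \frac{527}{96} e_{2}


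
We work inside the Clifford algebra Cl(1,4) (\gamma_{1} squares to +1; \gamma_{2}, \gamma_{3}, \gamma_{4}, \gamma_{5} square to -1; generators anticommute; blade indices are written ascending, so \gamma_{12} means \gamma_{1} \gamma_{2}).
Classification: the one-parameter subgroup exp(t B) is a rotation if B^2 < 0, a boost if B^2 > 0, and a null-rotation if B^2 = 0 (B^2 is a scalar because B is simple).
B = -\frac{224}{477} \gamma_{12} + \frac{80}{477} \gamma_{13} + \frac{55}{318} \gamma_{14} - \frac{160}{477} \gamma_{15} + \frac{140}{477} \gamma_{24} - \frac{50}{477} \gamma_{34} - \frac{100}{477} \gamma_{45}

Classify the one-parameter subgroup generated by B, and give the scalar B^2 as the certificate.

B^2 term by term: the squares give (-\frac{224}{477})^2*(\gamma_{12})^2 + (\frac{80}{477})^2*(\gamma_{13})^2 + (\frac{55}{318})^2*(\gamma_{14})^2 + (-\frac{160}{477})^2*(\gamma_{15})^2 + (\frac{140}{477})^2*(\gamma_{24})^2 + (-\frac{50}{477})^2*(\gamma_{34})^2 + (-\frac{100}{477})^2*(\gamma_{45})^2 = \frac{50176}{227529}*(+1) + \frac{6400}{227529}*(+1) + \frac{3025}{101124}*(+1) + \frac{25600}{227529}*(+1) + \frac{19600}{227529}*(-1) + \frac{2500}{227529}*(-1) + \frac{10000}{227529}*(-1) = \frac{1}{4} (each basis 2-blade squares to minus the product of its generators' squares); cross terms between blades sharing an index anticommute and cancel; the commuting (index-disjoint) pairs give grade-4 terms 2*c*c'*(blade product), which cancel blade by blade — \gamma_{1234}: \frac{22400}{227529} - \frac{22400}{227529} = 0; \gamma_{1245}: \frac{44800}{227529} - \frac{44800}{227529} = 0; \gamma_{1345}: -\frac{16000}{227529} + \frac{16000}{227529} = 0 — confirming B is simple. So B^2 = \frac{1}{4}.
Answer: boost, certificate B^2 = \frac{1}{4}. One invariant decides it: the square \frac{1}{4} survives every conjugation, and its sign is exactly the classification.


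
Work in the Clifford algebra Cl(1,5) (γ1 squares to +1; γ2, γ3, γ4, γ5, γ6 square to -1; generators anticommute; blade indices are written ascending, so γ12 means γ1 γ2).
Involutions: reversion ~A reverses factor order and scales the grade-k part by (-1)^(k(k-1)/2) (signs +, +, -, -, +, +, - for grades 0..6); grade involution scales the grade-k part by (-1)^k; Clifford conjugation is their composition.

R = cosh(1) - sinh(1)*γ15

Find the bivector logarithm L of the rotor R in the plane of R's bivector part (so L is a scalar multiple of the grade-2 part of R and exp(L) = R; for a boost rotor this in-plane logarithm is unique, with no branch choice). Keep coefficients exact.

The scalar part of R is cosh(1), which determines |rapidity| via cosh; the sign lives in the bivector part, and pairing them (bivector part over sinh of the rapidity = the plane) gives the unique in-plane L = rapidity * plane.
Concretely: cosh(rapidity) = cosh(1) gives rapidity = ±1, and since rapidity/sinh(rapidity) is even the sign is immaterial: L = (rapidity/sinh(rapidity)) * <R>_2 = (1/sinh(1)) * <R>_2.
Answer: -γ15


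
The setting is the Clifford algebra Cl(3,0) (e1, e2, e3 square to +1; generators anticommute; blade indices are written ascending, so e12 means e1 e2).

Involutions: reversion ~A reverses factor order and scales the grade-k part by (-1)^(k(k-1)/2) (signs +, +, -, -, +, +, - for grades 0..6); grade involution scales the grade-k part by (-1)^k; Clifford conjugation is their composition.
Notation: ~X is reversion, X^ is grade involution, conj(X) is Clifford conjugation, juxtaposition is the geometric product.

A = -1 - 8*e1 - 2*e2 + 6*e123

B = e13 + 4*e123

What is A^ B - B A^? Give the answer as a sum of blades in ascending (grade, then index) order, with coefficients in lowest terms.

first term: 24 - 6*e2 + 8*e3 - 9*e13 + 32*e23 - 6*e123
second term: 24 - 6*e2 - 8*e3 - 9*e13 + 32*e23 - 6*e123
Answer: 16*e3


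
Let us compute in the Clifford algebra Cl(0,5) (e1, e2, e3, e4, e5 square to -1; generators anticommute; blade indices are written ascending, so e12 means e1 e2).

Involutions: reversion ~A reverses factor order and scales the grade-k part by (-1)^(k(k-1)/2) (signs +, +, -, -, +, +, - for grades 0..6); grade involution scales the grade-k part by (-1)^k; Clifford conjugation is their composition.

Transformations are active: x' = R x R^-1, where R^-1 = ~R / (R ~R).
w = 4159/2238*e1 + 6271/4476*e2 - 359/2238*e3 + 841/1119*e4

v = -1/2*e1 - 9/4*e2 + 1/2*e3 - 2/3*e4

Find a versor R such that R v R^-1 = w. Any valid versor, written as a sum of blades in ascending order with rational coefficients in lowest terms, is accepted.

Equal squares first: v^2 = w^2 = -865/144. Then v + w = 1520/1119*e1 - 950/1119*e2 + 380/1119*e3 + 95/1119*e4 is a versor taking v to w, provided it is invertible.
Answer: 1520/1119*e1 - 950/1119*e2 + 380/1119*e3 + 95/1119*e4


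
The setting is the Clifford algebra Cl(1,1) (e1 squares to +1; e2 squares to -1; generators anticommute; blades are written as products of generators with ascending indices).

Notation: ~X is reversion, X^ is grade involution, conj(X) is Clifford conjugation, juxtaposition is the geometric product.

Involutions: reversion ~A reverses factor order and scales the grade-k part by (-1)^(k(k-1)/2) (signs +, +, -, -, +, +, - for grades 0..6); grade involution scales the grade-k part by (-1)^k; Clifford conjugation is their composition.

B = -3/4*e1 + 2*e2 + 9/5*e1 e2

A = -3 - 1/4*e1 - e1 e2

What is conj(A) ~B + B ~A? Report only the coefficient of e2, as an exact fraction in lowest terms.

first term: -159/80 + 1/4*e1 - 57/10*e2 + 59/10*e1 e2
second term: 159/80 + 17/4*e1 - 63/10*e2 - 49/10*e1 e2
Answer: -12


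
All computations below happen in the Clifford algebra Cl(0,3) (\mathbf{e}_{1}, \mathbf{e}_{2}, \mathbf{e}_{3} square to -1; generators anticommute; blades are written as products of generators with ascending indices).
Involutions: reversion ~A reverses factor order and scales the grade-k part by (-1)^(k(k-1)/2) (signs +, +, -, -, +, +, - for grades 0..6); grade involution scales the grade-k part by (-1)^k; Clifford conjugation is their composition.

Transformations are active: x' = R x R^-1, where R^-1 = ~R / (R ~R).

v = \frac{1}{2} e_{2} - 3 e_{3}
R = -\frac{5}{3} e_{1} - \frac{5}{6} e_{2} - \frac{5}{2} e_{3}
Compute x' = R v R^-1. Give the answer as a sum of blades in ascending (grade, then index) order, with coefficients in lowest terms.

~R = -\frac{5}{3} e_{1} - \frac{5}{6} e_{2} - \frac{5}{2} e_{3}, and R ~R = -\frac{175}{18}, so R^-1 = ~R / (-\frac{175}{18}).
R v = -\frac{85}{12} - \frac{5}{6} e_{1} e_{2} + 5 e_{1} e_{3} + \frac{15}{4} e_{2} e_{3}
Answer: -\frac{17}{7} e_{1} - \frac{12}{7} e_{2} - \frac{9}{14} e_{3}


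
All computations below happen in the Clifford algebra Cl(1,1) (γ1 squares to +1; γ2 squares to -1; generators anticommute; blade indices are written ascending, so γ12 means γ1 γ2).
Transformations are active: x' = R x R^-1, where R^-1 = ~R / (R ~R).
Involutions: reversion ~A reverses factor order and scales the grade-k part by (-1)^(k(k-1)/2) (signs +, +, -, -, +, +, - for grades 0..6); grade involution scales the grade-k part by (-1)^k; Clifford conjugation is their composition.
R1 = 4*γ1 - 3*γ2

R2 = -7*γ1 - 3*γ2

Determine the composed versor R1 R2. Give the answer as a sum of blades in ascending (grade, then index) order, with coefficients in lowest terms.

Distribute over the terms of R1 (each basis-blade product reordered to ascending indices, repeated generators contracted through their squares):
(4*γ1) R2 = -28 - 12*γ12
(-3*γ2) R2 = -9 - 21*γ12
Summing the partial products and collecting blades:
Answer: -37 - 33*γ12


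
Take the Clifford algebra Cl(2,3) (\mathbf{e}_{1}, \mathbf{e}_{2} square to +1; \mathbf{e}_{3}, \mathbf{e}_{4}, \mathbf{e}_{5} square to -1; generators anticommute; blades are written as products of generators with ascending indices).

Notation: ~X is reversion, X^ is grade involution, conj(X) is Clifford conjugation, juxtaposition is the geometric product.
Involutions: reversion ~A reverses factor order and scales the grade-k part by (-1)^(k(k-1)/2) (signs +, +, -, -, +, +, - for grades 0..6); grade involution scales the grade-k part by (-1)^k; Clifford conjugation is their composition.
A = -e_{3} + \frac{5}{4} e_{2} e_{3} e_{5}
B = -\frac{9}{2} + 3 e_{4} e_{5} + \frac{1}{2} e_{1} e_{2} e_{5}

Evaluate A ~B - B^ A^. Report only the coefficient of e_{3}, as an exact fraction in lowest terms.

first term: \frac{9}{2} e_{3} - \frac{5}{8} e_{1} e_{3} - \frac{15}{4} e_{2} e_{3} e_{4} - \frac{45}{8} e_{2} e_{3} e_{5} + 3 e_{3} e_{4} e_{5} + \frac{1}{2} e_{1} e_{2} e_{3} e_{5}
second term: -\frac{9}{2} e_{3} - \frac{5}{8} e_{1} e_{3} + \frac{15}{4} e_{2} e_{3} e_{4} + \frac{45}{8} e_{2} e_{3} e_{5} + 3 e_{3} e_{4} e_{5} + \frac{1}{2} e_{1} e_{2} e_{3} e_{5}
Answer: 9


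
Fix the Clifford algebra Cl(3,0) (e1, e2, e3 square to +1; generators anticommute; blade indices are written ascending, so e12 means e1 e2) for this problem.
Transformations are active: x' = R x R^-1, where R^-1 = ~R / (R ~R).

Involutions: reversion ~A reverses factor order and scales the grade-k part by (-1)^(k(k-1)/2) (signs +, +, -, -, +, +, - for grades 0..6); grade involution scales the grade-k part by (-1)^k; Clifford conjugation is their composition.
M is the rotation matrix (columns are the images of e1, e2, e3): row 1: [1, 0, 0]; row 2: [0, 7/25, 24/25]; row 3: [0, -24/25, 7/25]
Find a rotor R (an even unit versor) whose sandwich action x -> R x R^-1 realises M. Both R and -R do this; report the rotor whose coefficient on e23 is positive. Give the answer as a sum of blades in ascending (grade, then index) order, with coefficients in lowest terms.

Method: write R = a + b12*e12 + b13*e13 + b23*e23 with a^2 + b12^2 + b13^2 + b23^2 = 1 (so R^-1 = ~R). Expanding the columns R e_j ~R gives tr M = 4a^2 - 1 and, from the antisymmetric part, M21 - M12 = -4a*b12, M13 - M31 = 4a*b13, M32 - M23 = -4a*b23.
Here tr M = 39/25, so a^2 = (1 + tr M)/4 = 16/25 and a = ±4/5. Taking a = 4/5: M21 - M12 = 0, M13 - M31 = 0, M32 - M23 = -48/25, giving b12 = 0, b13 = 0, b23 = 3/5, i.e. R = 4/5 + 3/5*e23.
Its e23 coefficient is already positive.
Answer: 4/5 + 3/5*e23. Recall the cover is two-to-one: with M of trace 39/25, both preimages act alike, and the stated e23 sign chooses the sheet.


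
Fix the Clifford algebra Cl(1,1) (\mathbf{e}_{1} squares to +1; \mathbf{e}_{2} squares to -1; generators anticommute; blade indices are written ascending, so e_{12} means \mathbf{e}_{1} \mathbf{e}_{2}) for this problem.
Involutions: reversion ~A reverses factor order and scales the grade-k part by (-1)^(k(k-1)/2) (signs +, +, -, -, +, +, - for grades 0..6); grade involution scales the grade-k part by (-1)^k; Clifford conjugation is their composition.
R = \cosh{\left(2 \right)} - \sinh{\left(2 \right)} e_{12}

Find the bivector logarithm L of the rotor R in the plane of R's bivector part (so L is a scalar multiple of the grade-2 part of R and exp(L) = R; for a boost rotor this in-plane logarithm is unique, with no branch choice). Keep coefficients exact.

The scalar part of R is \cosh{\left(2 \right)}, which fixes the rapidity magnitude through cosh (cosh is even, so it cannot fix the sign — the bivector part carries that); dividing the bivector part by sinh of the rapidity gives the plane, and L = rapidity * plane, where the joint sign ambiguity of (rapidity, plane) cancels in the product.
Concretely: cosh(rapidity) = \cosh{\left(2 \right)} gives rapidity = ±2, and since rapidity/sinh(rapidity) is even the sign is immaterial: L = (rapidity/sinh(rapidity)) * <R>_2 = (\frac{2}{\sinh{\left(2 \right)}}) * <R>_2.
Answer: -2 e_{12}


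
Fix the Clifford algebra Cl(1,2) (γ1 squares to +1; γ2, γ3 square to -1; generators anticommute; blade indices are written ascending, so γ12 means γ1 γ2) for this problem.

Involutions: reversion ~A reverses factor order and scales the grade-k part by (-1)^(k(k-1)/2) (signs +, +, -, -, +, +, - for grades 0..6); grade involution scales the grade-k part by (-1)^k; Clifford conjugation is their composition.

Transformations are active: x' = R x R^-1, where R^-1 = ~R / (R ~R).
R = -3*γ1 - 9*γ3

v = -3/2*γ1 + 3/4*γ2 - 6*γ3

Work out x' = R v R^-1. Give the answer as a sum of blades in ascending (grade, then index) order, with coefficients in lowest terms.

~R = -3*γ1 - 9*γ3, and R ~R = -72, so R^-1 = ~R / (-72).
R v = -99/2 - 9/4*γ12 + 9/2*γ13 + 27/4*γ23
Answer: -21/8*γ1 - 3/4*γ2 - 51/8*γ3


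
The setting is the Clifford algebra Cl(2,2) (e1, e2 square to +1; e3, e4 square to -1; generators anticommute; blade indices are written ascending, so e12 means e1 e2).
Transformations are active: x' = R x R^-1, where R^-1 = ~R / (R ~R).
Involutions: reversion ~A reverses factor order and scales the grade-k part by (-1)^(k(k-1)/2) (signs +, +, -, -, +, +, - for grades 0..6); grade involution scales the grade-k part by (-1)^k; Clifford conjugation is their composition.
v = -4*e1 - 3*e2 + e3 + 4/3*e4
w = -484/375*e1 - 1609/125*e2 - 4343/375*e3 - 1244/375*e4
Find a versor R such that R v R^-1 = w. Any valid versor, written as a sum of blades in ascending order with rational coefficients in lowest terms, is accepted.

Construction: equal norms (both 200/9) license R = v + w = -1984/375*e1 - 1984/125*e2 - 3968/375*e3 - 248/125*e4 — nothing changes along that direction, while (v - w)/2 changes sign, so v maps onto w.
Answer: -1984/375*e1 - 1984/125*e2 - 3968/375*e3 - 248/125*e4


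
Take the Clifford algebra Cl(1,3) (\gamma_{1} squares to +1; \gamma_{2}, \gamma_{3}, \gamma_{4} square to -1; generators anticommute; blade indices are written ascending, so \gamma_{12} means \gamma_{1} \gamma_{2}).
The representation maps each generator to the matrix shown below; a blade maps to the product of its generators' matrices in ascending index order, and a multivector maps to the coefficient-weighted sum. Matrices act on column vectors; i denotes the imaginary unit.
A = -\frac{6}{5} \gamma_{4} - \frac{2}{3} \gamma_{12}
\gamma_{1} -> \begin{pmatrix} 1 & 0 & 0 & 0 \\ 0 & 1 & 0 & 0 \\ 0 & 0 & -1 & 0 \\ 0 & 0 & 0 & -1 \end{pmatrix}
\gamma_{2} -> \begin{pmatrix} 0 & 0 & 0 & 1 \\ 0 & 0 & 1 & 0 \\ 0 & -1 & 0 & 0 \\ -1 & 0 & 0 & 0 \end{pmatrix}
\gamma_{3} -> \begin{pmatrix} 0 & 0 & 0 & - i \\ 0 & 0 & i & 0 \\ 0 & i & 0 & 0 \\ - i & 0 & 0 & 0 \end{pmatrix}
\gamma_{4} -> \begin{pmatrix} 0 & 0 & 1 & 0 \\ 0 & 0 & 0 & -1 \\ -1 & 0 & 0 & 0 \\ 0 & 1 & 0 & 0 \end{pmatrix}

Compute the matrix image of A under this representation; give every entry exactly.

Bivector images (products of the table entries): rho(\gamma_{12}) = rho(\gamma_{1})rho(\gamma_{2}) = \begin{pmatrix} 0 & 0 & 0 & 1 \\ 0 & 0 & 1 & 0 \\ 0 & 1 & 0 & 0 \\ 1 & 0 & 0 & 0 \end{pmatrix}.
M = (-\frac{6}{5})*rho(\gamma_{4}) + (-\frac{2}{3})*rho(\gamma_{12}), summed entrywise:
Answer: \begin{pmatrix} 0 & 0 & - \frac{6}{5} & - \frac{2}{3} \\ 0 & 0 & - \frac{2}{3} & \frac{6}{5} \\ \frac{6}{5} & - \frac{2}{3} & 0 & 0 \\ - \frac{2}{3} & - \frac{6}{5} & 0 & 0 \end{pmatrix}


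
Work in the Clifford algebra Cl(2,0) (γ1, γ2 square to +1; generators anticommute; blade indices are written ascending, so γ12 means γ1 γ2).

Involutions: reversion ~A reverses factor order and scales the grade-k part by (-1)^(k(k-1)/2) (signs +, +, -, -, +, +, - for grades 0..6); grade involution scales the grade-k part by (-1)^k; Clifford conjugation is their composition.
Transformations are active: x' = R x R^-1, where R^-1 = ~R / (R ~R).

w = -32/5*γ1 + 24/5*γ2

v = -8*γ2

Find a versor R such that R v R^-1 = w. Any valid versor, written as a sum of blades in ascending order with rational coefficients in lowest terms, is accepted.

R = v + w = -32/5*γ1 - 16/5*γ2 works: the equal norms (64) guarantee its sandwich swaps v into w.
Answer: -32/5*γ1 - 16/5*γ2


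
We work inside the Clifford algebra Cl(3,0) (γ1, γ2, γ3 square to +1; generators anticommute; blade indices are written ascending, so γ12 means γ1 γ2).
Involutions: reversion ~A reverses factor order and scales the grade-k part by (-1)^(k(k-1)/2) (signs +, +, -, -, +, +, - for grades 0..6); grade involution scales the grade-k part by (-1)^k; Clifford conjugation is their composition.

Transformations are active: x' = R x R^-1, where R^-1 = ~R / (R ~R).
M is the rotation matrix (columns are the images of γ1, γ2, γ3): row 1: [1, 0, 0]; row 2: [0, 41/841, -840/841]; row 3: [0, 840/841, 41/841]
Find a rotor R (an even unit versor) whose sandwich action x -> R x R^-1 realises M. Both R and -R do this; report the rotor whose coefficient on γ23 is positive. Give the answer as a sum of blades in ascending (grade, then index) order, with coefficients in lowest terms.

Method: write R = a + b12*γ12 + b13*γ13 + b23*γ23 with a^2 + b12^2 + b13^2 + b23^2 = 1 (so R^-1 = ~R). Expanding the columns R e_j ~R gives tr M = 4a^2 - 1 and, from the antisymmetric part, M21 - M12 = -4a*b12, M13 - M31 = 4a*b13, M32 - M23 = -4a*b23.
Here tr M = 923/841, so a^2 = (1 + tr M)/4 = 441/841 and a = ±21/29. Taking a = 21/29: M21 - M12 = 0, M13 - M31 = 0, M32 - M23 = 1680/841, giving b12 = 0, b13 = 0, b23 = -20/29, i.e. R = 21/29 - 20/29*γ23.
Its γ23 coefficient is negative, so report the other preimage -R.
Answer: -21/29 + 20/29*γ23. Recall the cover is two-to-one: with M of trace 923/841, both preimages act alike, and the stated γ23 sign chooses the sheet.


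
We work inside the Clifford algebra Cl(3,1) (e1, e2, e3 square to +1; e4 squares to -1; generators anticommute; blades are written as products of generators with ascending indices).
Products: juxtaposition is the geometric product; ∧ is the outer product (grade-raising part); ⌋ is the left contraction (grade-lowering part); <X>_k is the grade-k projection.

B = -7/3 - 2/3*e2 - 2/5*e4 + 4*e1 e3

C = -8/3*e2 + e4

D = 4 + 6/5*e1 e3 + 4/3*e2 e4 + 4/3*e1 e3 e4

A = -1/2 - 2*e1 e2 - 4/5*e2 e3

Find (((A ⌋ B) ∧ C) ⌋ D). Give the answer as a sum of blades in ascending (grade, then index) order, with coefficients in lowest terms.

step 1: 7/6 + 1/3*e2 + 1/5*e4 - 2*e1 e3
step 2: -28/9*e2 + 7/6*e4 + 13/15*e2 e4 - 16/3*e1 e2 e3 - 2*e1 e3 e4
step 3: -68/45 + 14/9*e2 - 112/27*e4 - 14/9*e1 e3
Answer: -68/45 + 14/9*e2 - 112/27*e4 - 14/9*e1 e3


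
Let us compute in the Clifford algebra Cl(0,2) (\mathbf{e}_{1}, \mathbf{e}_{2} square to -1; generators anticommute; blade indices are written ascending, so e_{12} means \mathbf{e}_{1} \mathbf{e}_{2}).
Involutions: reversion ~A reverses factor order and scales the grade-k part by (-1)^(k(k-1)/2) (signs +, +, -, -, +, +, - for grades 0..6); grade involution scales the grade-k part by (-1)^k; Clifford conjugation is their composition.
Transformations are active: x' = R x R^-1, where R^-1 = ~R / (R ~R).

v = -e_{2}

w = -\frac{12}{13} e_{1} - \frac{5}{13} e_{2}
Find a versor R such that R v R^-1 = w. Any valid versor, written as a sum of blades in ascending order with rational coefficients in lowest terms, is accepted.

R = v + w = -\frac{12}{13} e_{1} - \frac{18}{13} e_{2} works: the equal norms (-1) guarantee its sandwich swaps v into w.
Answer: -\frac{12}{13} e_{1} - \frac{18}{13} e_{2}


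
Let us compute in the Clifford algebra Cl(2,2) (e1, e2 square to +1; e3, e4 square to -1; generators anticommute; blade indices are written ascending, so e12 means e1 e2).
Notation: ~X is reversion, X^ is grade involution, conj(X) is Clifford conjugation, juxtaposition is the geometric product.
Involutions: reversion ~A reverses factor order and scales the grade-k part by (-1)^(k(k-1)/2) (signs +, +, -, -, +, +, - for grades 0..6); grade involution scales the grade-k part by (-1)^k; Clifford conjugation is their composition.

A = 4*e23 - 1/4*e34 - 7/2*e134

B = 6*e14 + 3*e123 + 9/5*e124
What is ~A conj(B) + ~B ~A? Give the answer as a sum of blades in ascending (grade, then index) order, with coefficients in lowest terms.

first term: -12*e1 + 21*e3 + 3/2*e13 - 63/10*e23 + 21/2*e24 - 9/20*e123 + 3/4*e124 + 36/5*e134 + 24*e1234
second term: 12*e1 + 21*e3 - 3/2*e13 - 63/10*e23 + 21/2*e24 - 9/20*e123 + 3/4*e124 + 36/5*e134 + 24*e1234
Answer: 42*e3 - 63/5*e23 + 21*e24 - 9/10*e123 + 3/2*e124 + 72/5*e134 + 48*e1234


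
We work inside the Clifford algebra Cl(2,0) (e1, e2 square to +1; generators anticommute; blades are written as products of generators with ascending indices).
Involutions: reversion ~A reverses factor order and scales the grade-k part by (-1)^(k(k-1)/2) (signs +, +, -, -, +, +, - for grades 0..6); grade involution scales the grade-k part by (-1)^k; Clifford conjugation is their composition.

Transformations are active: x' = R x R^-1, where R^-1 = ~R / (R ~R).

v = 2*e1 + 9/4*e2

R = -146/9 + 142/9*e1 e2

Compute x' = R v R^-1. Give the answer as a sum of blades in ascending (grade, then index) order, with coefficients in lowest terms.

~R = -146/9 - 142/9*e1 e2, and R ~R = 41480/81, so R^-1 = ~R / (41480/81).
R v = 55/18*e1 - 1225/18*e2
Answer: -9099/4148*e1 + 2138/1037*e2


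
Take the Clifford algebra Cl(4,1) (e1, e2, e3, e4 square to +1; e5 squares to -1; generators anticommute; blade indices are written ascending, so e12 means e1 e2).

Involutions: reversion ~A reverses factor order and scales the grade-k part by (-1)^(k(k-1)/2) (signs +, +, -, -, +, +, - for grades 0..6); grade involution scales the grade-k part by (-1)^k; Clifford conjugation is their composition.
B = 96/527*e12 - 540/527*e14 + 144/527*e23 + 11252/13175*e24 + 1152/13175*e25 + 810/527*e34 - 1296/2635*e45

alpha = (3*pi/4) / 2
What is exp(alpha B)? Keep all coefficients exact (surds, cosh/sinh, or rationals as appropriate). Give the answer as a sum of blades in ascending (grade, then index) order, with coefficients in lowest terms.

B^2 term by term: the squares give (96/527)^2*(e12)^2 + (-540/527)^2*(e14)^2 + (144/527)^2*(e23)^2 + (11252/13175)^2*(e24)^2 + (1152/13175)^2*(e25)^2 + (810/527)^2*(e34)^2 + (-1296/2635)^2*(e45)^2 = 9216/277729*(-1) + 291600/277729*(-1) + 20736/277729*(-1) + 126607504/173580625*(-1) + 1327104/173580625*(+1) + 656100/277729*(-1) + 1679616/6943225*(+1) = -4 (each basis 2-blade squares to minus the product of its generators' squares); cross terms between blades sharing an index anticommute and cancel; the commuting (index-disjoint) pairs give grade-4 terms 2*c*c'*(blade product), which cancel blade by blade — e1234: 155520/277729 - 155520/277729 = 0; e1245: -248832/1388645 + 248832/1388645 = 0; e2345: -373248/1388645 + 373248/1388645 = 0 — confirming B is simple. So B^2 = -4.
B^2 = -4 — a negative square means the series sums to a rotation: l = 2, alpha*l = 3*pi/4, so exp(alpha B) = cos(3*pi/4) + (sin(3*pi/4)/2)*B = -sqrt(2)/2 + (sqrt(2)/4)*B.
Answer: -sqrt(2)/2 + 24*sqrt(2)/527*e12 - 135*sqrt(2)/527*e14 + 36*sqrt(2)/527*e23 + 2813*sqrt(2)/13175*e24 + 288*sqrt(2)/13175*e25 + 405*sqrt(2)/1054*e34 - 324*sqrt(2)/2635*e45


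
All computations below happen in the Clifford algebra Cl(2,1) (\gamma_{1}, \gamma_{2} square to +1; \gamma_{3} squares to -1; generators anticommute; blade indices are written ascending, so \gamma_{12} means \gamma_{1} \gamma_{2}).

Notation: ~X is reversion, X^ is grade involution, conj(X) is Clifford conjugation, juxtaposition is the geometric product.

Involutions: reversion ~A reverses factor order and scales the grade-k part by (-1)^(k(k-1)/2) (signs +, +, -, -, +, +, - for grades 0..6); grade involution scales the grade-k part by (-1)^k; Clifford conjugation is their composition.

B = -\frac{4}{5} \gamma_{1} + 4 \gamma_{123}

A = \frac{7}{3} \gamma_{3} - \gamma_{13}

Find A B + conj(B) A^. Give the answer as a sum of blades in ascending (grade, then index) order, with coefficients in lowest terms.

first term: 4 \gamma_{2} - \frac{4}{5} \gamma_{3} - \frac{28}{3} \gamma_{12} + \frac{28}{15} \gamma_{13}
second term: 4 \gamma_{2} - \frac{4}{5} \gamma_{3} + \frac{28}{3} \gamma_{12} - \frac{28}{15} \gamma_{13}
Answer: 8 \gamma_{2} - \frac{8}{5} \gamma_{3}


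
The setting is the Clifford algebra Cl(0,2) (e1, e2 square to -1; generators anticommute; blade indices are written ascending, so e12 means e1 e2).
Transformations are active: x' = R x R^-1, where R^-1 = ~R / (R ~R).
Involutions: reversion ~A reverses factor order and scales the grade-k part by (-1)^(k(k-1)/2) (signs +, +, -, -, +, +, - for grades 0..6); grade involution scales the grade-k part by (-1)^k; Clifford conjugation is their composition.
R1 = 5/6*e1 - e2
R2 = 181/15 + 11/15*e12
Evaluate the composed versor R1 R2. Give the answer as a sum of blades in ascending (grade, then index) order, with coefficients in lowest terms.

Distribute over the terms of R1 (each basis-blade product reordered to ascending indices, repeated generators contracted through their squares):
(5/6*e1) R2 = 181/18*e1 - 11/18*e2
(-e2) R2 = -11/15*e1 - 181/15*e2
Summing the partial products and collecting blades:
Answer: 839/90*e1 - 1141/90*e2


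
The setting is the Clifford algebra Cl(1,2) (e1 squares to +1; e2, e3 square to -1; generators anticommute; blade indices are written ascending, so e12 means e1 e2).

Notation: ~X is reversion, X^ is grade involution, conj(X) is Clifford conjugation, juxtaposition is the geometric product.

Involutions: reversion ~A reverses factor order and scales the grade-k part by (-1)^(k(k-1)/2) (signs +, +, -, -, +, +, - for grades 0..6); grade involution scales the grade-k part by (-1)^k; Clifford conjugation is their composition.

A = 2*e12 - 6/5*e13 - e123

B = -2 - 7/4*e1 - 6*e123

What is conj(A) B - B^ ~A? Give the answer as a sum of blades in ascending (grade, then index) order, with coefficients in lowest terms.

first term: -6 + 37/10*e2 + 141/10*e3 + 4*e12 - 12/5*e13 + 7/4*e23 + 2*e123
second term: -6 - 107/10*e2 - 99/10*e3 + 4*e12 - 12/5*e13 + 7/4*e23 - 2*e123
Answer: 72/5*e2 + 24*e3 + 4*e123


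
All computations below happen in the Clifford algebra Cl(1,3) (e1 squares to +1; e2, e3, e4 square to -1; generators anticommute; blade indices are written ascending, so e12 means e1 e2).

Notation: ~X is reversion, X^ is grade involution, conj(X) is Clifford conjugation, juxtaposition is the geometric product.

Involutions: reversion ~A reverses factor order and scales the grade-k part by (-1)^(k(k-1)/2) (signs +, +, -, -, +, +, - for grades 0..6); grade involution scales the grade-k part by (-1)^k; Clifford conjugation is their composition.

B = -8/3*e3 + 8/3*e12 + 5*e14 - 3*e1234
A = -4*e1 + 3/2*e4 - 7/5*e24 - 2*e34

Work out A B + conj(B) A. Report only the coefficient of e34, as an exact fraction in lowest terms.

first term: 15/2*e1 - 32/3*e2 - 44/3*e4 + e12 + 373/15*e13 - 56/15*e14 + 4*e34 - 9/2*e123 + 4*e124 + 124/15*e234 - 16/3*e1234
second term: 15/2*e1 - 32/3*e2 - 44/3*e4 + e12 + 373/15*e13 - 56/15*e14 + 4*e34 + 9/2*e123 - 4*e124 - 124/15*e234 + 16/3*e1234
Answer: 8


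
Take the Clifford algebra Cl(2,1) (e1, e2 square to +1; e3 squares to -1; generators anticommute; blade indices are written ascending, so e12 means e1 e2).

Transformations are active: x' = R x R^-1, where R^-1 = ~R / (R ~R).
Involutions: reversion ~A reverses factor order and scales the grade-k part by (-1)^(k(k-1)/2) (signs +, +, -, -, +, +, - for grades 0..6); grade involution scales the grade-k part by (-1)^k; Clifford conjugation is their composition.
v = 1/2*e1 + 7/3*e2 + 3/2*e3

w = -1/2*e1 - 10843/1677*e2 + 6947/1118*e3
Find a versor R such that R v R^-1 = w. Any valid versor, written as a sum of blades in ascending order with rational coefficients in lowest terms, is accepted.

Why this works: both vectors square to 31/9, so q(v) = q(w) and R = v + w = -2310/559*e2 + 4312/559*e3 carries v to w — its own direction survives, the complement (v - w)/2 flips.
Answer: -2310/559*e2 + 4312/559*e3


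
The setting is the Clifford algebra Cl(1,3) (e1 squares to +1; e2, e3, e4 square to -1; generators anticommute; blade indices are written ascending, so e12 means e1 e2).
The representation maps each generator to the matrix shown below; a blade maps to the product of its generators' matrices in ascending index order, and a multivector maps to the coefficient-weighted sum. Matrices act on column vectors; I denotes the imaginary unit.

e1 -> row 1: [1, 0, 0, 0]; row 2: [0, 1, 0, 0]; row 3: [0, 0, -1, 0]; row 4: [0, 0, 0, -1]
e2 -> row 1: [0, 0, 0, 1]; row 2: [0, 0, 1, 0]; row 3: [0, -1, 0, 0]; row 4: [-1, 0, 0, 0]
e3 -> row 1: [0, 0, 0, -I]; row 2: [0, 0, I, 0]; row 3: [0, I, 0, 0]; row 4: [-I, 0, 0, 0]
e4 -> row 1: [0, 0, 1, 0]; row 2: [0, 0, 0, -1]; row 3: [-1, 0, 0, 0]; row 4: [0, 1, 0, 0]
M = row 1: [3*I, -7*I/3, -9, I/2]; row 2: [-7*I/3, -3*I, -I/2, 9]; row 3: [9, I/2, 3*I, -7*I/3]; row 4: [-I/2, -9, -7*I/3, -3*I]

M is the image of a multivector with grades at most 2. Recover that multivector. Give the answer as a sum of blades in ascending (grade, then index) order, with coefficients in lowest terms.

Method: the blade images are trace-orthogonal — tr(rho(e_A) rho(e_B)^-1) = 4 if A = B and 0 otherwise — and rho(e_A)^-1 = (e_A)^2 * rho(e_A) with (e_A)^2 = +1 or -1, so the coefficient of e_A in the preimage is (e_A)^2 * tr(M rho(e_A))/4.
Nonzero projections over blades of grade <= 2: e4: (e4)^2 = -1, tr(M rho(e4)) = 36, coefficient -9; e13: (e13)^2 = +1, tr(M rho(e13)) = -2, coefficient -1/2; e23: (e23)^2 = -1, tr(M rho(e23)) = 12, coefficient -3; e34: (e34)^2 = -1, tr(M rho(e34)) = -28/3, coefficient 7/3. Every other blade of grade <= 2 projects to 0.
Answer: -9*e4 - 1/2*e13 - 3*e23 + 7/3*e34


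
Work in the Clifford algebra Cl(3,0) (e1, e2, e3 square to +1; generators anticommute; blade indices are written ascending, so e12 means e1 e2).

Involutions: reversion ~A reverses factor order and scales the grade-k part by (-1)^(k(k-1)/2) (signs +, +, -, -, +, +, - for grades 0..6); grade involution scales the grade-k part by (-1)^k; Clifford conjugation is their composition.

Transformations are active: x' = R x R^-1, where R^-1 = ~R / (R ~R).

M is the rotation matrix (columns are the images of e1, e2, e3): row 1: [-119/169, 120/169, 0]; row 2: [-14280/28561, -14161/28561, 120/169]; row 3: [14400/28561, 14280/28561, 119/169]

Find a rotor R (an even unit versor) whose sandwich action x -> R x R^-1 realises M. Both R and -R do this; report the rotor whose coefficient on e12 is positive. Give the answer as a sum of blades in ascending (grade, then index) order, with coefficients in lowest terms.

Method: write R = a + b12*e12 + b13*e13 + b23*e23 with a^2 + b12^2 + b13^2 + b23^2 = 1 (so R^-1 = ~R). Expanding the columns R e_j ~R gives tr M = 4a^2 - 1 and, from the antisymmetric part, M21 - M12 = -4a*b12, M13 - M31 = 4a*b13, M32 - M23 = -4a*b23.
Here tr M = -14161/28561, so a^2 = (1 + tr M)/4 = 3600/28561 and a = ±60/169. Taking a = 60/169: M21 - M12 = -34560/28561, M13 - M31 = -14400/28561, M32 - M23 = -6000/28561, giving b12 = 144/169, b13 = -60/169, b23 = 25/169, i.e. R = 60/169 + 144/169*e12 - 60/169*e13 + 25/169*e23.
Its e12 coefficient is already positive.
Answer: 60/169 + 144/169*e12 - 60/169*e13 + 25/169*e23. Uniqueness: Spin(3) -> SO(3) maps R and -R to the same rotation of trace -14161/28561; fixing the sign of the e12 coefficient removes the ambiguity.


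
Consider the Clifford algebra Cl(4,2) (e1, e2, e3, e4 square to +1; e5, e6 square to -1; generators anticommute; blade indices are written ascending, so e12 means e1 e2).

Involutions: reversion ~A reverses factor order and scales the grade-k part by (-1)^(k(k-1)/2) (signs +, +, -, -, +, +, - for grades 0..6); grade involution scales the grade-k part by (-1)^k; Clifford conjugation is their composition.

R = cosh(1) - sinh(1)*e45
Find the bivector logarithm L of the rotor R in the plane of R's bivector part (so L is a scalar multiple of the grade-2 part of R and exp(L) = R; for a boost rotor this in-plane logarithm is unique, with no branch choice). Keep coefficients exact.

The scalar part of R is cosh(1), giving the rapidity magnitude (cosh is even); the bivector part supplies orientation, its quotient by sinh of the rapidity is the plane, and L = rapidity * plane — unique in that plane, since flipping both signs leaves L unchanged.
Concretely: cosh(rapidity) = cosh(1) gives rapidity = ±1, and since rapidity/sinh(rapidity) is even the sign is immaterial: L = (rapidity/sinh(rapidity)) * <R>_2 = (1/sinh(1)) * <R>_2.
Answer: -e45
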